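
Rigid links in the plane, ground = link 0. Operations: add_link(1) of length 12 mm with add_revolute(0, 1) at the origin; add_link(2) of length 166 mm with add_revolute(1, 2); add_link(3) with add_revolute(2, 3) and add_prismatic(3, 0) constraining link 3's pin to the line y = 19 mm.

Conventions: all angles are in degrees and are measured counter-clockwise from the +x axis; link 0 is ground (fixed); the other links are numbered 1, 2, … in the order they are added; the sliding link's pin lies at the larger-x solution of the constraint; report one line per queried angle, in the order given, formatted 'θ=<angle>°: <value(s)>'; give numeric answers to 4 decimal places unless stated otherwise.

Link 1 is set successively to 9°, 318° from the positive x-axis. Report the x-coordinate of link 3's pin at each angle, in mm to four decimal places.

geometry: r = 12 mm, L = 166 mm, e = 19 mm
θ=9°: crank pin P = (r cos θ, r sin θ) = (11.852260, 1.877214)
θ=9°: h = r sin θ − e = 1.877214 − 19 = -17.122786
θ=9°: x = r cos θ + √(L² − h²) = 11.852260 + 165.114537 = 176.966797
θ=318°: crank pin P = (r cos θ, r sin θ) = (8.917738, -8.029567)
θ=318°: h = r sin θ − e = -8.029567 − 19 = -27.029567
θ=318°: x = r cos θ + √(L² − h²) = 8.917738 + 163.784622 = 172.702360

θ=9°: 176.9668
θ=318°: 172.7024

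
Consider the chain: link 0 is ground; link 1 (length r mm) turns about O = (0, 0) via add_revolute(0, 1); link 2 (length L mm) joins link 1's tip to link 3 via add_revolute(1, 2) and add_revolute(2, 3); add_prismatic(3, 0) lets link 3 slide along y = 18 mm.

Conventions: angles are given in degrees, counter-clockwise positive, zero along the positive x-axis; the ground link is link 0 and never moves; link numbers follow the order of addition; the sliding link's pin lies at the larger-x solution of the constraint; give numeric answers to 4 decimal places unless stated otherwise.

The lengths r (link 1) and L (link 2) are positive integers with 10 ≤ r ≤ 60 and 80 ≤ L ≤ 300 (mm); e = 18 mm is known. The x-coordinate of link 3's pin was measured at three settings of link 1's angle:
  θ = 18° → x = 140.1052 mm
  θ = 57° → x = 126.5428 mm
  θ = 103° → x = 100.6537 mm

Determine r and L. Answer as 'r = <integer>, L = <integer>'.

constraint per measurement: (x − r cos θ)² + (r sin θ − e)² = L²
subtracting the θ₁ and θ₂ equations cancels the r² and L² terms:
r = (x₁² − x₂²) / (2[(x₁cos θ₁ + e sin θ₁) − (x₂cos θ₂ + e sin θ₂)]) = 32.9998 → r = 33
L² = (x₁ − r cos θ₁)² + (r sin θ₁ − e)² = 11880.9893 → L = 109.0000 → L = 109
check at θ₃=103°: x = 100.6537 (printed 100.6537) ✓

r = 33, L = 109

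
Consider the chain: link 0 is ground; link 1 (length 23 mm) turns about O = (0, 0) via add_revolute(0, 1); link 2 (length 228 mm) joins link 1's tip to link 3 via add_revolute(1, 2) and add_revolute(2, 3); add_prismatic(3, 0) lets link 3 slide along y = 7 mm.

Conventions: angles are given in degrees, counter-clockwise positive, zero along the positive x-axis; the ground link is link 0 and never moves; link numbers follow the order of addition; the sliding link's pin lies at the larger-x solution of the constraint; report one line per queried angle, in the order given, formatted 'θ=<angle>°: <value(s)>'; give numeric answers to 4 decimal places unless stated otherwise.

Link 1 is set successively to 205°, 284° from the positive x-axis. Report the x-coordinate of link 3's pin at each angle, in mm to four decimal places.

geometry: r = 23 mm, L = 228 mm, e = 7 mm
θ=205°: crank pin P = (r cos θ, r sin θ) = (-20.845079, -9.720220)
θ=205°: h = r sin θ − e = -9.720220 − 7 = -16.720220
θ=205°: x = r cos θ + √(L² − h²) = -20.845079 + 227.386091 = 206.541012
θ=284°: crank pin P = (r cos θ, r sin θ) = (5.564204, -22.316802)
θ=284°: h = r sin θ − e = -22.316802 − 7 = -29.316802
θ=284°: x = r cos θ + √(L² − h²) = 5.564204 + 226.107331 = 231.671535

θ=205°: 206.5410
θ=284°: 231.6715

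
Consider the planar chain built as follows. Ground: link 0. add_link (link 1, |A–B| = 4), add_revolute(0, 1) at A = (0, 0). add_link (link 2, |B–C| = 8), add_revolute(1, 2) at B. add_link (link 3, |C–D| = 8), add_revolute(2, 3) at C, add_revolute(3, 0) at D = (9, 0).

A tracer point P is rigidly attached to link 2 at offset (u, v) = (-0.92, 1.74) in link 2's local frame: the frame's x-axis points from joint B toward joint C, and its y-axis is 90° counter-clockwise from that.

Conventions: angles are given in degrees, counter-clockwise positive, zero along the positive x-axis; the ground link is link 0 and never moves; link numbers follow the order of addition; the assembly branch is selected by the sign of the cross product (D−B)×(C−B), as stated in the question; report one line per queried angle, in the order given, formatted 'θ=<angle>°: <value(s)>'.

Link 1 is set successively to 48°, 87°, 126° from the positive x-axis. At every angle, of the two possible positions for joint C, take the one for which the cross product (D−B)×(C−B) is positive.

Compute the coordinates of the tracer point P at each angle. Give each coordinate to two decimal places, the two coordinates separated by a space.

A=(0,0), D=(9.00,0)
θ=48°: B = A + 4.00·(cos48°, sin48°) = (2.6765, 2.9726)
θ=48°: |BD| = 6.9873
θ=48°: circle(B,8.00) ∩ circle(D,8.00): a=3.4937, h=7.1968
θ=48°:   candidates: C₊=(8.9000,7.9994) cross=50.287; C₋=(2.7766,-5.0268) cross=-50.287
θ=48°:   branch + wants cross > 0 → take C=(8.9000,7.9994) (cross=50.287)
θ=48°: ex = (C−B)/|BC| = (0.7779,0.6283); ey = (-0.6283,0.7779)
θ=48°: P = B + -0.92·ex + 1.74·ey = (0.8675,3.7481)
θ=87°: B = A + 4.00·(cos87°, sin87°) = (0.2093, 3.9945)
θ=87°: |BD| = 9.6557
θ=87°: circle(B,8.00) ∩ circle(D,8.00): a=4.8278, h=6.3790
θ=87°:   candidates: C₊=(7.2437,7.8048) cross=61.594; C₋=(1.9657,-3.8103) cross=-61.594
θ=87°:   branch + wants cross > 0 → take C=(7.2437,7.8048) (cross=61.594)
θ=87°: ex = (C−B)/|BC| = (0.8793,0.4763); ey = (-0.4763,0.8793)
θ=87°: P = B + -0.92·ex + 1.74·ey = (-1.4283,5.0863)
θ=126°: B = A + 4.00·(cos126°, sin126°) = (-2.3511, 3.2361)
θ=126°: |BD| = 11.8034
θ=126°: circle(B,8.00) ∩ circle(D,8.00): a=5.9017, h=5.4009
θ=126°:   candidates: C₊=(4.8052,6.8120) cross=63.749; C₋=(1.8437,-3.5759) cross=-63.749
θ=126°:   branch + wants cross > 0 → take C=(4.8052,6.8120) (cross=63.749)
θ=126°: ex = (C−B)/|BC| = (0.8945,0.4470); ey = (-0.4470,0.8945)
θ=126°: P = B + -0.92·ex + 1.74·ey = (-3.9519,4.3813)

θ=48°: 0.87 3.75
θ=87°: -1.43 5.09
θ=126°: -3.95 4.38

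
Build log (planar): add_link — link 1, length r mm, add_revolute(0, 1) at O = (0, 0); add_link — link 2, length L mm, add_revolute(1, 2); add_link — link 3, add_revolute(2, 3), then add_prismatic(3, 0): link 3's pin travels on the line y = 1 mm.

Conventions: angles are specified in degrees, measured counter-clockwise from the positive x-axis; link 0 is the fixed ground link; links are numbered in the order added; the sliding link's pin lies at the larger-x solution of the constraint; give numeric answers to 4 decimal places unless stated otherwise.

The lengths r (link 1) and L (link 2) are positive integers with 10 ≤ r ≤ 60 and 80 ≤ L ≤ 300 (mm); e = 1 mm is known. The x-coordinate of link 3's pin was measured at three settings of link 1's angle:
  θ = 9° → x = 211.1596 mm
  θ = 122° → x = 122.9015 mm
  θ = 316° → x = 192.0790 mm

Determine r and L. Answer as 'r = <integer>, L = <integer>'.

constraint per measurement: (x − r cos θ)² + (r sin θ − e)² = L²
subtracting the θ₁ and θ₂ equations cancels the r² and L² terms:
r = (x₁² − x₂²) / (2[(x₁cos θ₁ + e sin θ₁) − (x₂cos θ₂ + e sin θ₂)]) = 54.0000 → r = 54
L² = (x₁ − r cos θ₁)² + (r sin θ₁ − e)² = 24964.0153 → L = 158.0000 → L = 158
check at θ₃=316°: x = 192.0790 (printed 192.0790) ✓

r = 54, L = 158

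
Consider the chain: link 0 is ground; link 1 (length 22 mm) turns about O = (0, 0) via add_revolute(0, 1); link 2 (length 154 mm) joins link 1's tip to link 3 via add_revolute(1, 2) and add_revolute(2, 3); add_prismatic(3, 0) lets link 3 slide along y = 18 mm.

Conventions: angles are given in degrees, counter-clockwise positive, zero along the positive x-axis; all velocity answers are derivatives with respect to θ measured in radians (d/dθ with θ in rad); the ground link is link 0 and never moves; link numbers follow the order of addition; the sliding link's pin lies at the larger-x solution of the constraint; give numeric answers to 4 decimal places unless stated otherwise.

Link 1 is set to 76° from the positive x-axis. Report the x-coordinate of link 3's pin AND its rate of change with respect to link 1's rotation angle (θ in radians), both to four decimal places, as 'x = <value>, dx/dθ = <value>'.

geometry: r = 22 mm, L = 154 mm, e = 18 mm
crank pin P = (r cos θ, r sin θ) = (5.322282, 21.346506)
h = r sin θ − e = 21.346506 − 18 = 3.346506
x = r cos θ + √(L² − h²) = 5.322282 + 153.963635 = 159.285917
dx/dθ = −r sin θ − h·r cos θ/√(L² − h²) (θ in radians; h = 3.346506) = -21.462189

x = 159.2859, dx/dθ = -21.4622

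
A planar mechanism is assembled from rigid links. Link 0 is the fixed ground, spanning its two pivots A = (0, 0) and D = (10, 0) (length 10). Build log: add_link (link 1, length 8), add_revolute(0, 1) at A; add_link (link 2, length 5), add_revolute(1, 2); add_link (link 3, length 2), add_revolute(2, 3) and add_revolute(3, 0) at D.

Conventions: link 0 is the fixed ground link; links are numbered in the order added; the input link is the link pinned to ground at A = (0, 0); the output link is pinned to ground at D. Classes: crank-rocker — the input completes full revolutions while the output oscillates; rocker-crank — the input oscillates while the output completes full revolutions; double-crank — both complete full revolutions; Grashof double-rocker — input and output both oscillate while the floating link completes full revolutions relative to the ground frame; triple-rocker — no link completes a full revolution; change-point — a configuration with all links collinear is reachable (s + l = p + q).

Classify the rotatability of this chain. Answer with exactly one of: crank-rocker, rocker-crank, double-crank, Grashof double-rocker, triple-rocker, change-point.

lengths: ground=10, input=8, coupler=5, output=2
sorted: s=2 (shortest), l=10 (longest), p+q=13
s + l = 12 vs p + q = 13
s + l < p + q (Grashof) with shortest = output link → rocker-crank

rocker-crank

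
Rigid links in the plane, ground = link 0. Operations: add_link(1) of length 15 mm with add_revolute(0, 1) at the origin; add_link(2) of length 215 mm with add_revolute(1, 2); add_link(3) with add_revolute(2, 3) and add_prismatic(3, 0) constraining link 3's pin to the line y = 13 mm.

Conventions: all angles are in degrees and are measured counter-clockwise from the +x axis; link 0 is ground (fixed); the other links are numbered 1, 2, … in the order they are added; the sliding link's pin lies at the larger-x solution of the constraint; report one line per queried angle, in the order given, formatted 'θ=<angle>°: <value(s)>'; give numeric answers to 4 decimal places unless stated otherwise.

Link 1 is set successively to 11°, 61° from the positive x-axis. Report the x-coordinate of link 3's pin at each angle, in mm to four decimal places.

geometry: r = 15 mm, L = 215 mm, e = 13 mm
θ=11°: crank pin P = (r cos θ, r sin θ) = (14.724408, 2.862135)
θ=11°: h = r sin θ − e = 2.862135 − 13 = -10.137865
θ=11°: x = r cos θ + √(L² − h²) = 14.724408 + 214.760852 = 229.485260
θ=61°: crank pin P = (r cos θ, r sin θ) = (7.272144, 13.119296)
θ=61°: h = r sin θ − e = 13.119296 − 13 = 0.119296
θ=61°: x = r cos θ + √(L² − h²) = 7.272144 + 214.999967 = 222.272111

θ=11°: 229.4853
θ=61°: 222.2721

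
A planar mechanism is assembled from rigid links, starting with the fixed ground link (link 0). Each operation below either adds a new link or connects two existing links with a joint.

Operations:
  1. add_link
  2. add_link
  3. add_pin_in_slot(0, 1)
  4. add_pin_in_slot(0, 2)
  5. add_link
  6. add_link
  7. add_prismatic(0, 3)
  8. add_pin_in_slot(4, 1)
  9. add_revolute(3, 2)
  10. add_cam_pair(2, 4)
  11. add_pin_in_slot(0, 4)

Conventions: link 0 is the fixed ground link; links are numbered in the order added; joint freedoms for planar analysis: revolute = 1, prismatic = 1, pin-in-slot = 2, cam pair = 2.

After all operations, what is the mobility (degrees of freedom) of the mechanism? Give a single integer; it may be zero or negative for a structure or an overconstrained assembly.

(L,J1,J2)=(1,0,0); link0 fixed
link1: (2,0,0)
link2: (3,0,0)
PS 0-1 [J2]: (3,0,1)
PS 0-2 [J2]: (3,0,2)
link3: (4,0,2)
link4: (5,0,2)
P 0-3 [J1]: (5,1,2)
PS 4-1 [J2]: (5,1,3)
R 3-2 [J1]: (5,2,3)
C 2-4 [J2]: (5,2,4)
PS 0-4 [J2]: (5,2,5)
Grübler: 3·4 − 2·2 − 5 = 3

M = 3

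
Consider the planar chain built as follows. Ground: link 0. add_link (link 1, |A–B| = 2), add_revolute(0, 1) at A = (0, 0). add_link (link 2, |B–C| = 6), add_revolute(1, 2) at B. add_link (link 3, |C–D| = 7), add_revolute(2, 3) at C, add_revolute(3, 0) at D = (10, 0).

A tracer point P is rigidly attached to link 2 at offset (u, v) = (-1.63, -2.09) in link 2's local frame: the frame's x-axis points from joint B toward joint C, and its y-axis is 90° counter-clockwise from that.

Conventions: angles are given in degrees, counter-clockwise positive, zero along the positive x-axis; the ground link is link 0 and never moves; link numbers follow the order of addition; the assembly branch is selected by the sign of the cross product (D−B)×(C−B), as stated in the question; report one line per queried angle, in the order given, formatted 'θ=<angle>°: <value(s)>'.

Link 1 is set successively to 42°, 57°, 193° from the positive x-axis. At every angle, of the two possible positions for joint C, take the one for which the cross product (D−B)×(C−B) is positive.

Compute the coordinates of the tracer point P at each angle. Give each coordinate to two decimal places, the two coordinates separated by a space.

A=(0,0), D=(10.00,0)
θ=42°: B = A + 2.00·(cos42°, sin42°) = (1.4863, 1.3383)
θ=42°: |BD| = 8.6182
θ=42°: circle(B,6.00) ∩ circle(D,7.00): a=3.5549, h=4.8335
θ=42°:   candidates: C₊=(5.7486,5.5611) cross=41.656; C₋=(4.2475,-3.9886) cross=-41.656
θ=42°:   branch + wants cross > 0 → take C=(5.7486,5.5611) (cross=41.656)
θ=42°: ex = (C−B)/|BC| = (0.7104,0.7038); ey = (-0.7038,0.7104)
θ=42°: P = B + -1.63·ex + -2.09·ey = (1.7993,-1.2937)
θ=57°: B = A + 2.00·(cos57°, sin57°) = (1.0893, 1.6773)
θ=57°: |BD| = 9.0672
θ=57°: circle(B,6.00) ∩ circle(D,7.00): a=3.8167, h=4.6295
θ=57°:   candidates: C₊=(5.6966,5.5209) cross=41.977; C₋=(3.9837,-3.5783) cross=-41.977
θ=57°:   branch + wants cross > 0 → take C=(5.6966,5.5209) (cross=41.977)
θ=57°: ex = (C−B)/|BC| = (0.7679,0.6406); ey = (-0.6406,0.7679)
θ=57°: P = B + -1.63·ex + -2.09·ey = (1.1765,-0.9717)
θ=193°: B = A + 2.00·(cos193°, sin193°) = (-1.9487, -0.4499)
θ=193°: |BD| = 11.9572
θ=193°: circle(B,6.00) ∩ circle(D,7.00): a=5.4350, h=2.5418
θ=193°:   candidates: C₊=(3.3868,2.2946) cross=30.393; C₋=(3.5780,-2.7854) cross=-30.393
θ=193°:   branch + wants cross > 0 → take C=(3.3868,2.2946) (cross=30.393)
θ=193°: ex = (C−B)/|BC| = (0.8893,0.4574); ey = (-0.4574,0.8893)
θ=193°: P = B + -1.63·ex + -2.09·ey = (-2.4422,-3.0540)

θ=42°: 1.80 -1.29
θ=57°: 1.18 -0.97
θ=193°: -2.44 -3.05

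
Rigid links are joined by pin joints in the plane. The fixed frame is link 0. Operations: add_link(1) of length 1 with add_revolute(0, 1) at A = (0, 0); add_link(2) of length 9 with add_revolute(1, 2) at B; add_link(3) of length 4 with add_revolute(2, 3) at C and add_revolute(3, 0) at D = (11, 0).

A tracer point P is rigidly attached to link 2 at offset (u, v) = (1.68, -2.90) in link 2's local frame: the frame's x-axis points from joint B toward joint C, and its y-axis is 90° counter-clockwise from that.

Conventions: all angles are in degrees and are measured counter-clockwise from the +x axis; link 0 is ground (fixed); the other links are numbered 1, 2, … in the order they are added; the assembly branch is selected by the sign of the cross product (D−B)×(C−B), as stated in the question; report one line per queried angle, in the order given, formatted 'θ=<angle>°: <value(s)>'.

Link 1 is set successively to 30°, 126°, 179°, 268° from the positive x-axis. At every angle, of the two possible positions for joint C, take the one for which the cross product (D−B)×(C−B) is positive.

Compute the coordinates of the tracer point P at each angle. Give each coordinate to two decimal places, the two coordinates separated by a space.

A=(0,0), D=(11.00,0)
θ=30°: B = A + 1.00·(cos30°, sin30°) = (0.8660, 0.5000)
θ=30°: |BD| = 10.1463
θ=30°: circle(B,9.00) ∩ circle(D,4.00): a=8.2763, h=3.5360
θ=30°:   candidates: C₊=(9.3065,3.6238) cross=35.877; C₋=(8.9580,-3.4395) cross=-35.877
θ=30°:   branch + wants cross > 0 → take C=(9.3065,3.6238) (cross=35.877)
θ=30°: ex = (C−B)/|BC| = (0.9378,0.3471); ey = (-0.3471,0.9378)
θ=30°: P = B + 1.68·ex + -2.90·ey = (3.4481,-1.6366)
θ=126°: B = A + 1.00·(cos126°, sin126°) = (-0.5878, 0.8090)
θ=126°: |BD| = 11.6160
θ=126°: circle(B,9.00) ∩ circle(D,4.00): a=8.6059, h=2.6342
θ=126°:   candidates: C₊=(8.1806,2.8375) cross=30.599; C₋=(7.8137,-2.4182) cross=-30.599
θ=126°:   branch + wants cross > 0 → take C=(8.1806,2.8375) (cross=30.599)
θ=126°: ex = (C−B)/|BC| = (0.9743,0.2254); ey = (-0.2254,0.9743)
θ=126°: P = B + 1.68·ex + -2.90·ey = (1.7026,-1.6377)
θ=179°: B = A + 1.00·(cos179°, sin179°) = (-0.9998, 0.0175)
θ=179°: |BD| = 11.9999
θ=179°: circle(B,9.00) ∩ circle(D,4.00): a=8.7083, h=2.2728
θ=179°:   candidates: C₊=(7.7117,2.2776) cross=27.273; C₋=(7.7051,-2.2680) cross=-27.273
θ=179°:   branch + wants cross > 0 → take C=(7.7117,2.2776) (cross=27.273)
θ=179°: ex = (C−B)/|BC| = (0.9680,0.2511); ey = (-0.2511,0.9680)
θ=179°: P = B + 1.68·ex + -2.90·ey = (1.3546,-2.3677)
θ=268°: B = A + 1.00·(cos268°, sin268°) = (-0.0349, -0.9994)
θ=268°: |BD| = 11.0801
θ=268°: circle(B,9.00) ∩ circle(D,4.00): a=8.4732, h=3.0339
θ=268°:   candidates: C₊=(8.1301,2.7864) cross=33.616; C₋=(8.6774,-3.2566) cross=-33.616
θ=268°:   branch + wants cross > 0 → take C=(8.1301,2.7864) (cross=33.616)
θ=268°: ex = (C−B)/|BC| = (0.9072,0.4206); ey = (-0.4206,0.9072)
θ=268°: P = B + 1.68·ex + -2.90·ey = (2.7091,-2.9237)

θ=30°: 3.45 -1.64
θ=126°: 1.70 -1.64
θ=179°: 1.35 -2.37
θ=268°: 2.71 -2.92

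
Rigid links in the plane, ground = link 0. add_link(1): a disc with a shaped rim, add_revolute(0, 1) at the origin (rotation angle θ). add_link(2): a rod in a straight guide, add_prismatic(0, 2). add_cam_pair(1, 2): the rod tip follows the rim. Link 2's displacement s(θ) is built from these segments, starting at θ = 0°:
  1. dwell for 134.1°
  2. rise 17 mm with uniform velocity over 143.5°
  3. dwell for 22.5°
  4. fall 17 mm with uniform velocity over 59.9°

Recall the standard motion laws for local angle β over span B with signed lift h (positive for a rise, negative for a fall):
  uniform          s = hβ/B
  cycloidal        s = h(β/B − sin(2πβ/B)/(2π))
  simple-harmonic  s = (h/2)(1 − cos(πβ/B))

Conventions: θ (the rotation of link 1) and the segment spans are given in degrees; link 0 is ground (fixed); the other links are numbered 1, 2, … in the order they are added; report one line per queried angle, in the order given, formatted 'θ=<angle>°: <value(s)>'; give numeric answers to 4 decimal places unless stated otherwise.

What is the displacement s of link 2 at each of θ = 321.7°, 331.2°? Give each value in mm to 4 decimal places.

segment 1 (0° to 134.1°, dwell): s unchanged at 0.0000
segment 2 (134.1° to 277.6°, uniform, h = 17) is passed completely: s = 0.0000 + (17) = 17.0000
segment 3 (277.6° to 300.1°, dwell): s unchanged at 17.0000
θ = 321.7° falls in segment 4 (300.1° to 360°, uniform, h = -17): β = 321.7 − 300.1 = 21.6°, B = 59.9°; Δs = -17·21.6/59.9 = -6.1302; s = 17.0000 − 6.1302 = 10.8698
θ = 331.2° falls in segment 4 (300.1° to 360°, uniform, h = -17): β = 331.2 − 300.1 = 31.1°, B = 59.9°; Δs = -17·31.1/59.9 = -8.8264; s = 17.0000 − 8.8264 = 8.1736

θ=321.7°: 10.8698
θ=331.2°: 8.1736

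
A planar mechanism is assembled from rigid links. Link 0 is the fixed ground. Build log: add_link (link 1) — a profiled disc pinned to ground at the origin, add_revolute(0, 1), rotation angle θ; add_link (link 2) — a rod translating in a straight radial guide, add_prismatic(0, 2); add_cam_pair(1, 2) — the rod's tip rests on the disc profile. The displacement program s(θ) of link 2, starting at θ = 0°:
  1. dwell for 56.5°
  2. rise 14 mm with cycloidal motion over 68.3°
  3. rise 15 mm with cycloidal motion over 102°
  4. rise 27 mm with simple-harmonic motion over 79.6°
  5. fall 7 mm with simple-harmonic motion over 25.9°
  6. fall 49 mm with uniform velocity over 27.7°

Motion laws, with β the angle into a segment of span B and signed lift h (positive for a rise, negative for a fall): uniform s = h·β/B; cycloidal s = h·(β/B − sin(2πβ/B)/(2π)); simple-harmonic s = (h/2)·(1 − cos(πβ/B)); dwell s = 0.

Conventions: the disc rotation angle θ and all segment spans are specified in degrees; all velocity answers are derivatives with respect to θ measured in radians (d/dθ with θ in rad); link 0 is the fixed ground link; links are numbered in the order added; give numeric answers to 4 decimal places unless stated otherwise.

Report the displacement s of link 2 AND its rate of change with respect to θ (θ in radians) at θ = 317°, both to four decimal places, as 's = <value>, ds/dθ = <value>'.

seg 1 [0°–56.5°] dwell: s stays 0.0000
seg 2 [56.5°–124.8°] cycloidal, h=14: full span → s += 14 → s = 14.0000
seg 3 [124.8°–226.8°] cycloidal, h=15: full span → s += 15 → s = 29.0000
seg 4 [226.8°–306.4°] simple-harmonic, h=27: full span → s += 27 → s = 56.0000
seg 5 [306.4°–332.3°] simple-harmonic, h=-7: θ=317° here. β=10.6, B=25.9. -7/2·(1 − cos(π·0.4093)) = -2.5158 → s = 53.4842
velocity in seg [306.4°–332.3°] (simple-harmonic), θ in radians: β = 10.6° = 0.1850 rad, B = 25.9° = 0.4520 rad; ds/dθ = (πh/(2B)) sin(πβ/B) = (π·(-7)/(2·0.4520)) sin(π·0.4093) = -23.342793 mm/rad

s = 53.4842, ds/dθ = -23.3428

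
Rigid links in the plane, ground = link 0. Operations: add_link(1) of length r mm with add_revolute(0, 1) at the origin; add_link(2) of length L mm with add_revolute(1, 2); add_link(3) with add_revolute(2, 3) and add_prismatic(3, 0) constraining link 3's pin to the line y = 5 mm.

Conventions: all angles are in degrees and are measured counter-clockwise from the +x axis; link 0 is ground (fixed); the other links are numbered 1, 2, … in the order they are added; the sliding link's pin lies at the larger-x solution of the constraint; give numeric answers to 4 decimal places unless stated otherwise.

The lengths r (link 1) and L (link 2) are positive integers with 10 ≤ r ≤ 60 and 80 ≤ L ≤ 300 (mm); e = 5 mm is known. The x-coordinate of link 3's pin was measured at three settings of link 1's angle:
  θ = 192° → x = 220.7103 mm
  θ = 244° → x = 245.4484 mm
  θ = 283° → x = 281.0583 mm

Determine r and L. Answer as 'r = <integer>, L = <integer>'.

constraint per measurement: (x − r cos θ)² + (r sin θ − e)² = L²
subtracting the θ₁ and θ₂ equations cancels the r² and L² terms:
r = (x₁² − x₂²) / (2[(x₁cos θ₁ + e sin θ₁) − (x₂cos θ₂ + e sin θ₂)]) = 55.0000 → r = 55
L² = (x₁ − r cos θ₁)² + (r sin θ₁ − e)² = 75624.9855 → L = 275.0000 → L = 275
check at θ₃=283°: x = 281.0583 (printed 281.0583) ✓

r = 55, L = 275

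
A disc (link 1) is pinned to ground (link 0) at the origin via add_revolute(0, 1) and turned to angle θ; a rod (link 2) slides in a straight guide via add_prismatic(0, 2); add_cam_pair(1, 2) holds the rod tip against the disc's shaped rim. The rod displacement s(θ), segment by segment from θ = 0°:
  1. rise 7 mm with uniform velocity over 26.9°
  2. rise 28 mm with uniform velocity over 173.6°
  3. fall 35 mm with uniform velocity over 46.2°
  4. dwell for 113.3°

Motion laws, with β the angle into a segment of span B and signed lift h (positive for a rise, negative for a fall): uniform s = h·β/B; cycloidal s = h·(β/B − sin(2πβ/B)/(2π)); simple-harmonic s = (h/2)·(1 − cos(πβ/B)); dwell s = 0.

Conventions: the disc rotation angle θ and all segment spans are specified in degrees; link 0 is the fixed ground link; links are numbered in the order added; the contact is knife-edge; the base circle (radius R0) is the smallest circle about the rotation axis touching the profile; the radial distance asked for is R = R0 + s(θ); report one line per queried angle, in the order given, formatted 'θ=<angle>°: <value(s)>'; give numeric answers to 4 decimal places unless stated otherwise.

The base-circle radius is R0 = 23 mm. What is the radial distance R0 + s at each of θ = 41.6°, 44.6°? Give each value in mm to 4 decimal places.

segment 1 (0° to 26.9°, uniform, h = 7) is passed completely: s = 0.0000 + (7) = 7.0000
θ = 41.6° falls in segment 2 (26.9° to 200.5°, uniform, h = 28): β = 41.6 − 26.9 = 14.7°, B = 173.6°; Δs = 28·14.7/173.6 = 2.3710; s = 7.0000 + 2.3710 = 9.3710
θ = 44.6° falls in segment 2 (26.9° to 200.5°, uniform, h = 28): β = 44.6 − 26.9 = 17.7°, B = 173.6°; Δs = 28·17.7/173.6 = 2.8548; s = 7.0000 + 2.8548 = 9.8548
θ=41.6°: R = R0 + s = 23 + 9.3710 = 32.3710
θ=44.6°: R = R0 + s = 23 + 9.8548 = 32.8548

θ=41.6°: 32.3710
θ=44.6°: 32.8548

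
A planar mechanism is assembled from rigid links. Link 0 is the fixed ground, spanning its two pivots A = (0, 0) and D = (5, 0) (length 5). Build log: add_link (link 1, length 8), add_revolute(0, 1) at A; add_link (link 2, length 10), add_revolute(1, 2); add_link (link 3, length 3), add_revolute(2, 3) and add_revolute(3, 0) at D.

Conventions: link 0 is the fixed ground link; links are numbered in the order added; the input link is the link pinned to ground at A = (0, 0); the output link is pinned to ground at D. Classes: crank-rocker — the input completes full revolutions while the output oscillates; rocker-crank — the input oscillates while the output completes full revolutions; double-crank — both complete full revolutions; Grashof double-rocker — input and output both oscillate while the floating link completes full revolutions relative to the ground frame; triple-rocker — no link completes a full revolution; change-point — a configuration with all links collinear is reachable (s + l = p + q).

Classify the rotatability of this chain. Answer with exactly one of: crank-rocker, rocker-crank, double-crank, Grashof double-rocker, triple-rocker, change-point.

lengths: ground=5, input=8, coupler=10, output=3
sorted: s=3 (shortest), l=10 (longest), p+q=13
s + l = 13 vs p + q = 13
s + l = p + q → change-point (collinear configuration reachable)

change-point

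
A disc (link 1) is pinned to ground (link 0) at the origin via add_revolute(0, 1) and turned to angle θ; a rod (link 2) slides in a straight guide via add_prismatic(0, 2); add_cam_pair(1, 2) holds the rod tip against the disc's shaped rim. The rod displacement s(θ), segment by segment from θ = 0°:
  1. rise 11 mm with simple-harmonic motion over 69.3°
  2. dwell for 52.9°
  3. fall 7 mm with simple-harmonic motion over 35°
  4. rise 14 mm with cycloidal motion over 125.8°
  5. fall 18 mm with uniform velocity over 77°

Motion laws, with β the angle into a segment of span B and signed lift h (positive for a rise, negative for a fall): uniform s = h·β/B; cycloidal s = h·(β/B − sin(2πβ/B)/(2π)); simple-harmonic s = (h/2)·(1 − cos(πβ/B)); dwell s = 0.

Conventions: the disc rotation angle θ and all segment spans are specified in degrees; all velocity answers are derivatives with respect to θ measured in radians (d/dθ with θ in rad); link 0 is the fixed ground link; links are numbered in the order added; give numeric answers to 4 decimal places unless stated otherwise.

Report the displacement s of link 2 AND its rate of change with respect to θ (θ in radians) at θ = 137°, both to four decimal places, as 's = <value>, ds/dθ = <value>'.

segment 1 (0° to 69.3°, simple-harmonic, h = 11) is passed completely: s = 0.0000 + (11) = 11.0000
segment 2 (69.3° to 122.2°, dwell): s unchanged at 11.0000
θ = 137° falls in segment 3 (122.2° to 157.2°, simple-harmonic, h = -7): β = 137 − 122.2 = 14.8°, B = 35°; Δs = -7/2·(1 − cos(π·0.4229)) = -2.6600; s = 11.0000 − 2.6600 = 8.3400
velocity in seg [122.2°–157.2°] (simple-harmonic), θ in radians: β = 14.8° = 0.2583 rad, B = 35° = 0.6109 rad; ds/dθ = (πh/(2B)) sin(πβ/B) = (π·(-7)/(2·0.6109)) sin(π·0.4229) = -17.473974 mm/rad

s = 8.3400, ds/dθ = -17.4740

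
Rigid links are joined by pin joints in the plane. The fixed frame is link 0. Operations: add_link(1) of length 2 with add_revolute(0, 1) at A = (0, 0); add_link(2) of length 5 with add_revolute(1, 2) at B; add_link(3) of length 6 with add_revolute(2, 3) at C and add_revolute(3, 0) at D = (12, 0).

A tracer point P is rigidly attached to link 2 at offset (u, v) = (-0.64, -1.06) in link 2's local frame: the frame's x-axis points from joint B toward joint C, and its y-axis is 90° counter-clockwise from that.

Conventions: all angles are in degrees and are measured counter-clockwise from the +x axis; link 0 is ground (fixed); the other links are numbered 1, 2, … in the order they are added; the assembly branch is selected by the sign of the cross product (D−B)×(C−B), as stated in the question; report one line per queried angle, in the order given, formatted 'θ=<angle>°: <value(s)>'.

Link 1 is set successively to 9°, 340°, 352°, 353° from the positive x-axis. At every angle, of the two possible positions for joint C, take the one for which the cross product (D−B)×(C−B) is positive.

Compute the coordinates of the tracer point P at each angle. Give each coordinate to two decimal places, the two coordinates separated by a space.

A=(0,0), D=(12.00,0)
θ=9°: B = A + 2.00·(cos9°, sin9°) = (1.9754, 0.3129)
θ=9°: |BD| = 10.0295
θ=9°: circle(B,5.00) ∩ circle(D,6.00): a=4.4664, h=2.2476
θ=9°:   candidates: C₊=(6.5097,2.4200) cross=22.542; C₋=(6.3695,-2.0729) cross=-22.542
θ=9°:   branch + wants cross > 0 → take C=(6.5097,2.4200) (cross=22.542)
θ=9°: ex = (C−B)/|BC| = (0.9069,0.4214); ey = (-0.4214,0.9069)
θ=9°: P = B + -0.64·ex + -1.06·ey = (1.8417,-0.9181)
θ=340°: B = A + 2.00·(cos340°, sin340°) = (1.8794, -0.6840)
θ=340°: |BD| = 10.1437
θ=340°: circle(B,5.00) ∩ circle(D,6.00): a=4.5296, h=2.1171
θ=340°:   candidates: C₊=(6.2559,1.7337) cross=21.476; C₋=(6.5415,-2.4909) cross=-21.476
θ=340°:   branch + wants cross > 0 → take C=(6.2559,1.7337) (cross=21.476)
θ=340°: ex = (C−B)/|BC| = (0.8753,0.4836); ey = (-0.4836,0.8753)
θ=340°: P = B + -0.64·ex + -1.06·ey = (1.8318,-1.9213)
θ=352°: B = A + 2.00·(cos352°, sin352°) = (1.9805, -0.2783)
θ=352°: |BD| = 10.0233
θ=352°: circle(B,5.00) ∩ circle(D,6.00): a=4.4629, h=2.2544
θ=352°:   candidates: C₊=(6.3792,2.0991) cross=22.596; C₋=(6.5044,-2.4079) cross=-22.596
θ=352°:   branch + wants cross > 0 → take C=(6.3792,2.0991) (cross=22.596)
θ=352°: ex = (C−B)/|BC| = (0.8797,0.4755); ey = (-0.4755,0.8797)
θ=352°: P = B + -0.64·ex + -1.06·ey = (1.9215,-1.5152)
θ=353°: B = A + 2.00·(cos353°, sin353°) = (1.9851, -0.2437)
θ=353°: |BD| = 10.0179
θ=353°: circle(B,5.00) ∩ circle(D,6.00): a=4.4599, h=2.2603
θ=353°:   candidates: C₊=(6.3887,2.1244) cross=22.644; C₋=(6.4987,-2.3949) cross=-22.644
θ=353°:   branch + wants cross > 0 → take C=(6.3887,2.1244) (cross=22.644)
θ=353°: ex = (C−B)/|BC| = (0.8807,0.4736); ey = (-0.4736,0.8807)
θ=353°: P = B + -0.64·ex + -1.06·ey = (1.9235,-1.4804)

θ=9°: 1.84 -0.92
θ=340°: 1.83 -1.92
θ=352°: 1.92 -1.52
θ=353°: 1.92 -1.48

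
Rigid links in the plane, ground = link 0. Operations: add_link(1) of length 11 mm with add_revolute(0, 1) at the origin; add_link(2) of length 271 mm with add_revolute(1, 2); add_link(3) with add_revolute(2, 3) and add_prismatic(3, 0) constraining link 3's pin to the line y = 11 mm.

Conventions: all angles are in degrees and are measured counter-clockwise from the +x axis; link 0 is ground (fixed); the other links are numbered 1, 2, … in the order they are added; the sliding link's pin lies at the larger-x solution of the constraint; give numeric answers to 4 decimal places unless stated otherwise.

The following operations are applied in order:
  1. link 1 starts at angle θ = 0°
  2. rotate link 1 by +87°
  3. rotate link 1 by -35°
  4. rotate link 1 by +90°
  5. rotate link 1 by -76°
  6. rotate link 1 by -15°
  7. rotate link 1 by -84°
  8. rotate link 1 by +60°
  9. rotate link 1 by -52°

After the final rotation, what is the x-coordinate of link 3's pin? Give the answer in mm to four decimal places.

geometry: r = 11 mm, L = 271 mm, e = 11 mm; θ starts at 0°
rotate link 1 by +87°: θ ← 0° +87° = 87°
rotate link 1 by -35°: θ ← 87° -35° = 52°
rotate link 1 by +90°: θ ← 52° +90° = 142°
rotate link 1 by -76°: θ ← 142° -76° = 66°
rotate link 1 by -15°: θ ← 66° -15° = 51°
rotate link 1 by -84°: θ ← 51° -84° = -33°
rotate link 1 by +60°: θ ← -33° +60° = 27°
rotate link 1 by -52°: θ ← 27° -52° = -25°
crank pin P = (r cos θ, r sin θ) = (9.969386, -4.648801)
h = r sin θ − e = -4.648801 − 11 = -15.648801
x = r cos θ + √(L² − h²) = 9.969386 + 270.547805 = 280.517191

280.5172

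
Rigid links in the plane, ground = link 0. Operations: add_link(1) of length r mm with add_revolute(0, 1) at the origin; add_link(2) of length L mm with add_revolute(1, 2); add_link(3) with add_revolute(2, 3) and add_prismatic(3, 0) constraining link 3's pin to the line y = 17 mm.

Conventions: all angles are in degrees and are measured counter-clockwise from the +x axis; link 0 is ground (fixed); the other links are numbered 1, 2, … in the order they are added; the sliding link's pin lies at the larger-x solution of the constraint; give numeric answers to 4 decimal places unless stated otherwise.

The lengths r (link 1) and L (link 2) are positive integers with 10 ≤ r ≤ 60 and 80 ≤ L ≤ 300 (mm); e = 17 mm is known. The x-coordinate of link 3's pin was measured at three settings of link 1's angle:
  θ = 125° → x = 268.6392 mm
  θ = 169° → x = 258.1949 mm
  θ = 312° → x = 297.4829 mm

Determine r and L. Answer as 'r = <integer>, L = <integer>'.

constraint per measurement: (x − r cos θ)² + (r sin θ − e)² = L²
subtracting the θ₁ and θ₂ equations cancels the r² and L² terms:
r = (x₁² − x₂²) / (2[(x₁cos θ₁ + e sin θ₁) − (x₂cos θ₂ + e sin θ₂)]) = 25.0001 → r = 25
L² = (x₁ − r cos θ₁)² + (r sin θ₁ − e)² = 80088.9963 → L = 283.0000 → L = 283
check at θ₃=312°: x = 297.4829 (printed 297.4829) ✓

r = 25, L = 283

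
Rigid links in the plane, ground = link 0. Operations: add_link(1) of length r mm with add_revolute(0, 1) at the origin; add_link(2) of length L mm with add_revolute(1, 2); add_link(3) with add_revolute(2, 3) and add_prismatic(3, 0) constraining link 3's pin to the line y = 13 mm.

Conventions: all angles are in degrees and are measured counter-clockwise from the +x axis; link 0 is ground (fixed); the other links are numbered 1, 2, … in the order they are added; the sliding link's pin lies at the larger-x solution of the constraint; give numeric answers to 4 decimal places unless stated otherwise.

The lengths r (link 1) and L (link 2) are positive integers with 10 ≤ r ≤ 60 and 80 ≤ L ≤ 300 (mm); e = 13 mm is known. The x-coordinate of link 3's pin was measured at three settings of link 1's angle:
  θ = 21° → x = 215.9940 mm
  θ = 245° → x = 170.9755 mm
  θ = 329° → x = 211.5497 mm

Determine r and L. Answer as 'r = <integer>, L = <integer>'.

constraint per measurement: (x − r cos θ)² + (r sin θ − e)² = L²
subtracting the θ₁ and θ₂ equations cancels the r² and L² terms:
r = (x₁² − x₂²) / (2[(x₁cos θ₁ + e sin θ₁) − (x₂cos θ₂ + e sin θ₂)]) = 30.0001 → r = 30
L² = (x₁ − r cos θ₁)² + (r sin θ₁ − e)² = 35344.0148 → L = 188.0000 → L = 188
check at θ₃=329°: x = 211.5497 (printed 211.5497) ✓

r = 30, L = 188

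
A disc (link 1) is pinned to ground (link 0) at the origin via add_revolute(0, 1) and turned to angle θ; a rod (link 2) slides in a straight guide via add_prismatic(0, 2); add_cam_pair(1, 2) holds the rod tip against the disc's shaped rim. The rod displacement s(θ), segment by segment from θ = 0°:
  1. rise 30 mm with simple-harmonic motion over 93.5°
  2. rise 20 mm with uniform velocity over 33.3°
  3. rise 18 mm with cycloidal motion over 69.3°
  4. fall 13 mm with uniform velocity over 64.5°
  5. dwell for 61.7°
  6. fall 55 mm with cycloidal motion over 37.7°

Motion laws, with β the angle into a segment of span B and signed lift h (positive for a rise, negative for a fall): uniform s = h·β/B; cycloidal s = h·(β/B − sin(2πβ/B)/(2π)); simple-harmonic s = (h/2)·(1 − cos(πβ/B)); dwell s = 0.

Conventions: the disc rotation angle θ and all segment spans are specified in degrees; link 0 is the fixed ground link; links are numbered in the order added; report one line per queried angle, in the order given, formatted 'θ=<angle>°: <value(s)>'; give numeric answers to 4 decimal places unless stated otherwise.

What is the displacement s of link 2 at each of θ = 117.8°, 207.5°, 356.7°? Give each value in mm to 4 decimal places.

segment 1 (0° to 93.5°, simple-harmonic, h = 30) is passed completely: s = 0.0000 + (30) = 30.0000
θ = 117.8° falls in segment 2 (93.5° to 126.8°, uniform, h = 20): β = 117.8 − 93.5 = 24.3°, B = 33.3°; Δs = 20·24.3/33.3 = 14.5946; s = 30.0000 + 14.5946 = 44.5946
segment 2 (93.5° to 126.8°, uniform, h = 20) is passed completely: s = 30.0000 + (20) = 50.0000
segment 3 (126.8° to 196.1°, cycloidal, h = 18) is passed completely: s = 50.0000 + (18) = 68.0000
θ = 207.5° falls in segment 4 (196.1° to 260.6°, uniform, h = -13): β = 207.5 − 196.1 = 11.4°, B = 64.5°; Δs = -13·11.4/64.5 = -2.2977; s = 68.0000 − 2.2977 = 65.7023
segment 4 (196.1° to 260.6°, uniform, h = -13) is passed completely: s = 68.0000 + (-13) = 55.0000
segment 5 (260.6° to 322.3°, dwell): s unchanged at 55.0000
θ = 356.7° falls in segment 6 (322.3° to 360°, cycloidal, h = -55): β = 356.7 − 322.3 = 34.4°, B = 37.7°; Δs = -55·(0.9125 − sin(2π·0.9125)/(2π)) = -54.7609; s = 55.0000 − 54.7609 = 0.2391

θ=117.8°: 44.5946
θ=207.5°: 65.7023
θ=356.7°: 0.2391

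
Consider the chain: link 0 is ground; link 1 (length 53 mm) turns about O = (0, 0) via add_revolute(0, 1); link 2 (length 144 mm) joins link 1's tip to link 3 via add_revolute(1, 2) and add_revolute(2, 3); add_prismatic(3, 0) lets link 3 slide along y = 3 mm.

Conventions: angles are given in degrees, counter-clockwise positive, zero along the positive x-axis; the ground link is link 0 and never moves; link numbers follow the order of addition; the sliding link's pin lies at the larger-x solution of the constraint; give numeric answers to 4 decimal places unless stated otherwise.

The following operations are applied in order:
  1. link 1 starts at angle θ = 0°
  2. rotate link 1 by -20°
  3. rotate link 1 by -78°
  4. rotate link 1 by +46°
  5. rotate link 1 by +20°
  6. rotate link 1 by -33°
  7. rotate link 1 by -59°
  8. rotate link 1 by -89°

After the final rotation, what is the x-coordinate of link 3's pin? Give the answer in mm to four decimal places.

geometry: r = 53 mm, L = 144 mm, e = 3 mm; θ starts at 0°
rotate link 1 by -20°: θ ← 0° -20° = -20°
rotate link 1 by -78°: θ ← -20° -78° = -98°
rotate link 1 by +46°: θ ← -98° +46° = -52°
rotate link 1 by +20°: θ ← -52° +20° = -32°
rotate link 1 by -33°: θ ← -32° -33° = -65°
rotate link 1 by -59°: θ ← -65° -59° = -124°
rotate link 1 by -89°: θ ← -124° -89° = -213°
crank pin P = (r cos θ, r sin θ) = (-44.449540, 28.865869)
h = r sin θ − e = 28.865869 − 3 = 25.865869
x = r cos θ + √(L² − h²) = -44.449540 + 141.657887 = 97.208346

97.2083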